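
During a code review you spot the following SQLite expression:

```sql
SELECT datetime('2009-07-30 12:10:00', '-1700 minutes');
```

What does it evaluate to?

1700 minutes = 28h 20m; -1700 minutes from 2009-07-30 12:10:00 is 2009-07-29 07:50:00 (crosses midnight).

2009-07-29 07:50:00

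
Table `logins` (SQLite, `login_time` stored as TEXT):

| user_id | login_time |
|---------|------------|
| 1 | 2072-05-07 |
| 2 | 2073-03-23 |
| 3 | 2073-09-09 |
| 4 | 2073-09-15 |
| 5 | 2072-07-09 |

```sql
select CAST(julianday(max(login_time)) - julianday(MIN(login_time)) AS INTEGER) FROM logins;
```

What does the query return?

MIN = 2072-05-07, MAX = 2073-09-15.
24 days remain in May 2072 after the 7th (31 − 7).
Full months from June 2072 through August 2073 contribute their day counts.
Then 15 days into September 2073.
Total: 24 + 30 + 31 + 31 + 30 + 31 + 30 + 31 + 31 + 28 + 31 + 30 + 31 + 30 + 31 + 31 + 15 = 496.

496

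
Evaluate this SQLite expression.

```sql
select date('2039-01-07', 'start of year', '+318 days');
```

`start of year` rewinds 2039-01-07 to 2039-01-01.
Applying '+318 days' to 2039-01-01: counting 318 days forward gives 2039-11-15.

2039-11-15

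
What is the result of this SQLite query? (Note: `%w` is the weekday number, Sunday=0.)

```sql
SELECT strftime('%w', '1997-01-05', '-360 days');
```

4

First apply '-360 days': 1997-01-05 → 1996-01-11.
1996-01-11 is a Thursday; with Sunday=0 that is 4.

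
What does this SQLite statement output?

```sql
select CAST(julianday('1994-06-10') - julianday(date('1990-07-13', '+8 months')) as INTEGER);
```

Adding +8 months to 1990-07-13 gives 1991-03-13.
18 days remain in March 1991 after the 13th (31 − 13).
Full months from April 1991 through May 1994 contribute their day counts.
Then 10 days into June 1994.
Total: 18 + 30 + 31 + 30 + 31 + 31 + 30 + 31 + 30 + 31 + 31 + 29 + 31 + 30 + 31 + 30 + 31 + 31 + 30 + 31 + 30 + 31 + 31 + 28 + 31 + 30 + 31 + 30 + 31 + 31 + 30 + 31 + 30 + 31 + 31 + 28 + 31 + 30 + 31 + 10 = 1185.

1185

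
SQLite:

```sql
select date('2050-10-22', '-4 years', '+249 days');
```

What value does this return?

Adding -4 years to 2050-10-22 gives 2046-10-22.
Applying '+249 days' to 2046-10-22: counting 249 days forward gives 2047-06-28.

2047-06-28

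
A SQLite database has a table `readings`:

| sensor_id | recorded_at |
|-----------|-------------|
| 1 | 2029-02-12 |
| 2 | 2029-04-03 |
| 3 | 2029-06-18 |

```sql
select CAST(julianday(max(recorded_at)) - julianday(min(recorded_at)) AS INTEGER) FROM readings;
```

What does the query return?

126

MIN = 2029-02-12, MAX = 2029-06-18.
16 days remain in February 2029 after the 12th (28 − 12).
March 2029: 31 days.
April 2029: 30 days.
May 2029: 31 days.
Then 18 days into June 2029.
Total: 16 + 31 + 30 + 31 + 18 = 126.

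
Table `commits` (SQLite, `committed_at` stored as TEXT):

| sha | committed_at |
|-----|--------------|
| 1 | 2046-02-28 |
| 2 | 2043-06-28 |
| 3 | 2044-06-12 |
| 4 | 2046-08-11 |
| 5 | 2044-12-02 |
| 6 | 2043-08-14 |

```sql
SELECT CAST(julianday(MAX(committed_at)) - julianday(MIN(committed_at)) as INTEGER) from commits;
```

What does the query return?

1140

MIN = 2043-06-28, MAX = 2046-08-11.
2 days remain in June 2043 after the 28th (30 − 28).
Full months from July 2043 through July 2046 contribute their day counts.
Then 11 days into August 2046.
Total: 2 + 31 + 31 + 30 + 31 + 30 + 31 + 31 + 29 + 31 + 30 + 31 + 30 + 31 + 31 + 30 + 31 + 30 + 31 + 31 + 28 + 31 + 30 + 31 + 30 + 31 + 31 + 30 + 31 + 30 + 31 + 31 + 28 + 31 + 30 + 31 + 30 + 31 + 11 = 1140.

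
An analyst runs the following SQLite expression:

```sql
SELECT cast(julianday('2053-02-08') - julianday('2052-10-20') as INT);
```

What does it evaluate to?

111

11 days remain in October 2052 after the 20th (31 − 20).
November 2052: 30 days.
December 2052: 31 days.
January 2053: 31 days.
Then 8 days into February 2053.
Total: 11 + 30 + 31 + 31 + 8 = 111.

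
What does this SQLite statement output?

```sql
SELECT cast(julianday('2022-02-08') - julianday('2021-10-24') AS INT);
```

7 days remain in October 2021 after the 24th (31 − 24).
November 2021: 30 days.
December 2021: 31 days.
January 2022: 31 days.
Then 8 days into February 2022.
Total: 7 + 30 + 31 + 31 + 8 = 107.

107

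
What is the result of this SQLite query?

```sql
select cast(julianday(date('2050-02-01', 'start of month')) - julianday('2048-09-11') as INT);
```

508

`start of month` rewinds 2050-02-01 to 2050-02-01.
19 days remain in September 2048 after the 11th (30 − 11).
Full months from October 2048 through January 2050 contribute their day counts.
Then 1 day into February 2050.
Total: 19 + 31 + 30 + 31 + 31 + 28 + 31 + 30 + 31 + 30 + 31 + 31 + 30 + 31 + 30 + 31 + 31 + 1 = 508.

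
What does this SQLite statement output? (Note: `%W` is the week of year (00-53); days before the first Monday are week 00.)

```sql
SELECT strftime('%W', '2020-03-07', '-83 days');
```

49

First apply '-83 days': 2020-03-07 → 2019-12-15.
2019-12-15 is a Sunday. SQLite's %W counts Mondays since the year started; the result is 49.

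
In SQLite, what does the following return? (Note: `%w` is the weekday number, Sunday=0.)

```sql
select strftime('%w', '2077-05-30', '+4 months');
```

First apply '+4 months': 2077-05-30 → 2077-09-30.
2077-09-30 is a Thursday; with Sunday=0 that is 4.

4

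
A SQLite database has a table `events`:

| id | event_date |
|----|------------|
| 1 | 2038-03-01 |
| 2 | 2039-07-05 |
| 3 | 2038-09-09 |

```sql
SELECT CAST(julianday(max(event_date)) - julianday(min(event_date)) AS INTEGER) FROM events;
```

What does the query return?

MIN = 2038-03-01, MAX = 2039-07-05.
30 days remain in March 2038 after the 1st (31 − 1).
Full months from April 2038 through June 2039 contribute their day counts.
Then 5 days into July 2039.
Total: 30 + 30 + 31 + 30 + 31 + 31 + 30 + 31 + 30 + 31 + 31 + 28 + 31 + 30 + 31 + 30 + 5 = 491.

491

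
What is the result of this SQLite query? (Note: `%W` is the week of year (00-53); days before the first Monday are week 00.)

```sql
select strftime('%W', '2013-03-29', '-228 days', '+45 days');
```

39

First apply '-228 days', '+45 days': 2013-03-29 → 2012-09-27.
2012-09-27 is a Thursday. SQLite's %W counts Mondays since the year started; the result is 39.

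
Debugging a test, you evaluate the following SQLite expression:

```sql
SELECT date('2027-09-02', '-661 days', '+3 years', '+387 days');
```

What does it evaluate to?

Applying '-661 days' to 2027-09-02: counting 661 days back gives 2025-11-10.
Adding +3 years to 2025-11-10 gives 2028-11-10.
Applying '+387 days' to 2028-11-10: counting 387 days forward gives 2029-12-02.

2029-12-02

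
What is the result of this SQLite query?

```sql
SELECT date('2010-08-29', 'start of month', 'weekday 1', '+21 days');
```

`start of month` rewinds 2010-08-29 to 2010-08-01.
`weekday 1` advances to the next Monday; 2010-08-01 is a Sunday, so it moves forward to 2010-08-02.
Advancing 21 more days within August lands on 2010-08-23.

2010-08-23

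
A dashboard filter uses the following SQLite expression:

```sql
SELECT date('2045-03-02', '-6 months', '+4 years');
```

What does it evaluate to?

2048-09-02

Adding -6 months to 2045-03-02 gives 2044-09-02.
Adding +4 years to 2044-09-02 gives 2048-09-02.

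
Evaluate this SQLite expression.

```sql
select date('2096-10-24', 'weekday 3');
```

2096-10-24

`weekday 3` advances to the next Wednesday; 2096-10-24 is already a Wednesday, so it stays at 2096-10-24.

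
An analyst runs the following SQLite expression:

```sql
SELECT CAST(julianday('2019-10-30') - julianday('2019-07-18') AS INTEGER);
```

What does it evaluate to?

104

13 days remain in July 2019 after the 18th (31 − 18).
August 2019: 31 days.
September 2019: 30 days.
Then 30 days into October 2019.
Total: 13 + 31 + 30 + 30 = 104.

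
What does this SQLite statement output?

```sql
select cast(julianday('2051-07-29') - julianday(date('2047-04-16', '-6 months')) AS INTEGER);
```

Adding -6 months to 2047-04-16 gives 2046-10-16.
15 days remain in October 2046 after the 16th (31 − 16).
Full months from November 2046 through June 2051 contribute their day counts.
Then 29 days into July 2051.
Total: 15 + 30 + 31 + 31 + 28 + 31 + 30 + 31 + 30 + 31 + 31 + 30 + 31 + 30 + 31 + 31 + 29 + 31 + 30 + 31 + 30 + 31 + 31 + 30 + 31 + 30 + 31 + 31 + 28 + 31 + 30 + 31 + 30 + 31 + 31 + 30 + 31 + 30 + 31 + 31 + 28 + 31 + 30 + 31 + 30 + 31 + 31 + 30 + 31 + 30 + 31 + 31 + 28 + 31 + 30 + 31 + 30 + 29 = 1747.

1747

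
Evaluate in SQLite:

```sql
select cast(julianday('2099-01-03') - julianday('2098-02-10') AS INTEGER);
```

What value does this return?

18 days remain in February 2098 after the 10th (28 − 10).
Full months from March 2098 through December 2098 contribute their day counts.
Then 3 days into January 2099.
Total: 18 + 31 + 30 + 31 + 30 + 31 + 31 + 30 + 31 + 30 + 31 + 3 = 327.

327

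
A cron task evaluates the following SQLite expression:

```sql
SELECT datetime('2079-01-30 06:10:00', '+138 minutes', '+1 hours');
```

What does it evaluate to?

138 minutes = 2h 18m; +138 minutes from 2079-01-30 06:10:00 is 2079-01-30 08:28:00.
+1 hours from 2079-01-30 08:28:00 is 2079-01-30 09:28:00.

2079-01-30 09:28:00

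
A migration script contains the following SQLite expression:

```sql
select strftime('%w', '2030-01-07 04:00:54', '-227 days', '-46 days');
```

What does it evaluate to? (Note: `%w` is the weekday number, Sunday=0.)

First apply '-227 days', '-46 days': 2030-01-07 04:00:54 → 2029-04-09 04:00:54.
2029-04-09 is a Monday; with Sunday=0 that is 1.

1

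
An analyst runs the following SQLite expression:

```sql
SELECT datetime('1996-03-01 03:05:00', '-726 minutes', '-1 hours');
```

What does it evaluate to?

726 minutes = 12h 6m; -726 minutes from 1996-03-01 03:05:00 is 1996-02-29 14:59:00 (crosses midnight).
-1 hours from 1996-02-29 14:59:00 is 1996-02-29 13:59:00.

1996-02-29 13:59:00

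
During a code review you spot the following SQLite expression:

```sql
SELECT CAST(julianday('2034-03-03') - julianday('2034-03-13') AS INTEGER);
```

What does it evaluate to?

-10

Both dates are in March 2034: 13 − 3 = 10.
The subtraction is earlier − later, so the result is −10 → -10.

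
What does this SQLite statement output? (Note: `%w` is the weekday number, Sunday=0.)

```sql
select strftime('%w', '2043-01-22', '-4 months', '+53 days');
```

First apply '-4 months', '+53 days': 2043-01-22 → 2042-11-14.
2042-11-14 is a Friday; with Sunday=0 that is 5.

5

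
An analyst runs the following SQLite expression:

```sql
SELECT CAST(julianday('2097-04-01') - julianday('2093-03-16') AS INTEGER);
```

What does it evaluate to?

15 days remain in March 2093 after the 16th (31 − 16).
Full months from April 2093 through March 2097 contribute their day counts.
Then 1 day into April 2097.
Total: 15 + 30 + 31 + 30 + 31 + 31 + 30 + 31 + 30 + 31 + 31 + 28 + 31 + 30 + 31 + 30 + 31 + 31 + 30 + 31 + 30 + 31 + 31 + 28 + 31 + 30 + 31 + 30 + 31 + 31 + 30 + 31 + 30 + 31 + 31 + 29 + 31 + 30 + 31 + 30 + 31 + 31 + 30 + 31 + 30 + 31 + 31 + 28 + 31 + 1 = 1477.

1477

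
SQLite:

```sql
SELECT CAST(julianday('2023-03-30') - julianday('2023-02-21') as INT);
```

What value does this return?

37

7 days remain in February 2023 after the 21st (28 − 21).
Then 30 days into March 2023.
Total: 7 + 30 = 37.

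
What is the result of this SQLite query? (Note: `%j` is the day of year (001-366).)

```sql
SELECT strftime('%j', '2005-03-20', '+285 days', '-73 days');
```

291

First apply '+285 days', '-73 days': 2005-03-20 → 2005-10-18.
Day-of-year for 2005-10-18: days since 2005-01-01 inclusive = 291, zero-padded to 291.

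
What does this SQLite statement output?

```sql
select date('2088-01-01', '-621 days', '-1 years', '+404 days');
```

2086-05-29

Applying '-621 days' to 2088-01-01: counting 621 days back gives 2086-04-20.
Adding -1 year to 2086-04-20 gives 2085-04-20.
Applying '+404 days' to 2085-04-20: counting 404 days forward gives 2086-05-29.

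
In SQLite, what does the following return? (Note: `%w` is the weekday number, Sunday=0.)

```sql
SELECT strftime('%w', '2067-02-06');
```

2067-02-06 is a Sunday; with Sunday=0 that is 0.

0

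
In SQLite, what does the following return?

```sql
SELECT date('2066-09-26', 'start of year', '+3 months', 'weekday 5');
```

`start of year` rewinds 2066-09-26 to 2066-01-01.
Adding +3 months to 2066-01-01 gives 2066-04-01.
`weekday 5` advances to the next Friday; 2066-04-01 is a Thursday, so it moves forward to 2066-04-02.

2066-04-02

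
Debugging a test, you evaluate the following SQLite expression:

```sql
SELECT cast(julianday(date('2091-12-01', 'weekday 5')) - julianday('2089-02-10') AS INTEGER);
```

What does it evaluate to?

`weekday 5` advances to the next Friday; 2091-12-01 is a Saturday, so it moves forward to 2091-12-07.
18 days remain in February 2089 after the 10th (28 − 10).
Full months from March 2089 through November 2091 contribute their day counts.
Then 7 days into December 2091.
Total: 18 + 31 + 30 + 31 + 30 + 31 + 31 + 30 + 31 + 30 + 31 + 31 + 28 + 31 + 30 + 31 + 30 + 31 + 31 + 30 + 31 + 30 + 31 + 31 + 28 + 31 + 30 + 31 + 30 + 31 + 31 + 30 + 31 + 30 + 7 = 1030.

1030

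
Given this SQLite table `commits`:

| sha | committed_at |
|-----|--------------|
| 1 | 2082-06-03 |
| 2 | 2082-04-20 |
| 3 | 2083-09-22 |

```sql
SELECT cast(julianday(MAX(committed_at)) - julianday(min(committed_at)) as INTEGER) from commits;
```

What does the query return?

MIN = 2082-04-20, MAX = 2083-09-22.
10 days remain in April 2082 after the 20th (30 − 20).
Full months from May 2082 through August 2083 contribute their day counts.
Then 22 days into September 2083.
Total: 10 + 31 + 30 + 31 + 31 + 30 + 31 + 30 + 31 + 31 + 28 + 31 + 30 + 31 + 30 + 31 + 31 + 22 = 520.

520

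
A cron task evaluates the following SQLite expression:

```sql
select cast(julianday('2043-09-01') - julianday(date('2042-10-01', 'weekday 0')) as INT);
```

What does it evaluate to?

331

`weekday 0` advances to the next Sunday; 2042-10-01 is a Wednesday, so it moves forward to 2042-10-05.
26 days remain in October 2042 after the 5th (31 − 5).
Full months from November 2042 through August 2043 contribute their day counts.
Then 1 day into September 2043.
Total: 26 + 30 + 31 + 31 + 28 + 31 + 30 + 31 + 30 + 31 + 31 + 1 = 331.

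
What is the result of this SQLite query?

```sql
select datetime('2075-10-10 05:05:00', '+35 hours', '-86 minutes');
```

2075-10-11 14:39:00

+35 hours from 2075-10-10 05:05:00 is 2075-10-11 16:05:00 (crosses midnight).
86 minutes = 1h 26m; -86 minutes from 2075-10-11 16:05:00 is 2075-10-11 14:39:00.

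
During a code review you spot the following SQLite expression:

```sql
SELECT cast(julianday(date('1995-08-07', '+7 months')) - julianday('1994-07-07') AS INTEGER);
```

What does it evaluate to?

609

Adding +7 months to 1995-08-07 gives 1996-03-07.
24 days remain in July 1994 after the 7th (31 − 7).
Full months from August 1994 through February 1996 contribute their day counts.
Then 7 days into March 1996.
Total: 24 + 31 + 30 + 31 + 30 + 31 + 31 + 28 + 31 + 30 + 31 + 30 + 31 + 31 + 30 + 31 + 30 + 31 + 31 + 29 + 7 = 609.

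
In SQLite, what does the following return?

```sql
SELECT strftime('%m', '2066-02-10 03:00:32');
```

`%m` extracts the 2-digit month (01-12): 02.

02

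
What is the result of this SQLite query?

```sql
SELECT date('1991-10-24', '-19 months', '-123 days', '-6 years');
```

Adding -19 months to 1991-10-24 gives 1990-03-24.
Applying '-123 days' to 1990-03-24: counting 123 days back gives 1989-11-21.
Adding -6 years to 1989-11-21 gives 1983-11-21.

1983-11-21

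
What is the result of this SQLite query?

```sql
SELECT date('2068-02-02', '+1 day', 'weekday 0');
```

Advancing 1 more day within February lands on 2068-02-03.
`weekday 0` advances to the next Sunday; 2068-02-03 is a Friday, so it moves forward to 2068-02-05.

2068-02-05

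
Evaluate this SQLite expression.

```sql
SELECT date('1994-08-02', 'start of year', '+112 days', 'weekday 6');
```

1994-04-23

`start of year` rewinds 1994-08-02 to 1994-01-01.
Applying '+112 days' to 1994-01-01: counting 112 days forward gives 1994-04-23.
`weekday 6` advances to the next Saturday; 1994-04-23 is already a Saturday, so it stays at 1994-04-23.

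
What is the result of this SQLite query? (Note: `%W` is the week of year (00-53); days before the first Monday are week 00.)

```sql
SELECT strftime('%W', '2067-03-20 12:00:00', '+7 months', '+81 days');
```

First apply '+7 months', '+81 days': 2067-03-20 12:00:00 → 2068-01-09 12:00:00.
2068-01-09 is a Monday. SQLite's %W counts Mondays since the year started; the result is 02.

02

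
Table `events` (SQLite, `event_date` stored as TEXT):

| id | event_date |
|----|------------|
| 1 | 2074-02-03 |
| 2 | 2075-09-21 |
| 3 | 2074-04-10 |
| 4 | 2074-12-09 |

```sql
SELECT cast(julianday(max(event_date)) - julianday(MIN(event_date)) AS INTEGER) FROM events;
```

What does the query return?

595

MIN = 2074-02-03, MAX = 2075-09-21.
25 days remain in February 2074 after the 3rd (28 − 3).
Full months from March 2074 through August 2075 contribute their day counts.
Then 21 days into September 2075.
Total: 25 + 31 + 30 + 31 + 30 + 31 + 31 + 30 + 31 + 30 + 31 + 31 + 28 + 31 + 30 + 31 + 30 + 31 + 31 + 21 = 595.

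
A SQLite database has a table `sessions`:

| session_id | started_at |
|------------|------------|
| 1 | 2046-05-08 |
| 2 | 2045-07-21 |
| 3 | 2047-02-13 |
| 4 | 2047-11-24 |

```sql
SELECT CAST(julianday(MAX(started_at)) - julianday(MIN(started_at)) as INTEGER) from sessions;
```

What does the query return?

MIN = 2045-07-21, MAX = 2047-11-24.
10 days remain in July 2045 after the 21st (31 − 21).
Full months from August 2045 through October 2047 contribute their day counts.
Then 24 days into November 2047.
Total: 10 + 31 + 30 + 31 + 30 + 31 + 31 + 28 + 31 + 30 + 31 + 30 + 31 + 31 + 30 + 31 + 30 + 31 + 31 + 28 + 31 + 30 + 31 + 30 + 31 + 31 + 30 + 31 + 24 = 856.

856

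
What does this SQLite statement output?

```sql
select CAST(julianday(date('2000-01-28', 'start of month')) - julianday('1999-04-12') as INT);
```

264

`start of month` rewinds 2000-01-28 to 2000-01-01.
18 days remain in April 1999 after the 12th (30 − 12).
Full months from May 1999 through December 1999 contribute their day counts.
Then 1 day into January 2000.
Total: 18 + 31 + 30 + 31 + 31 + 30 + 31 + 30 + 31 + 1 = 264.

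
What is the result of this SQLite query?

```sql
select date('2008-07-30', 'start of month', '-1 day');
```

`start of month` rewinds 2008-07-30 to 2008-07-01.
Going back 1 day from 2008-07-01 reaches 2008-06-30 (last day of June, 30 days).

2008-06-30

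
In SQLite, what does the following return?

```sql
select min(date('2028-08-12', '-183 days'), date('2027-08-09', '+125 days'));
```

date('2028-08-12', '-183 days') → 2028-02-11.
date('2027-08-09', '+125 days') → 2027-12-12.
Earlier of the two is 2027-12-12.

2027-12-12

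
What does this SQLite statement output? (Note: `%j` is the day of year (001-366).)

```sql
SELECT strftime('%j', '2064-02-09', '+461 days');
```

First apply '+461 days': 2064-02-09 → 2065-05-15.
Day-of-year for 2065-05-15: days since 2065-01-01 inclusive = 135, zero-padded to 135.

135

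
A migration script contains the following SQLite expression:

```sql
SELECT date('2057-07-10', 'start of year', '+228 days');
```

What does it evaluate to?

`start of year` rewinds 2057-07-10 to 2057-01-01.
Applying '+228 days' to 2057-01-01: counting 228 days forward gives 2057-08-17.

2057-08-17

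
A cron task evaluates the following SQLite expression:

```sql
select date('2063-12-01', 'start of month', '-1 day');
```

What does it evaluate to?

2063-11-30

`start of month` rewinds 2063-12-01 to 2063-12-01.
Going back 1 day from 2063-12-01 reaches 2063-11-30 (last day of November, 30 days).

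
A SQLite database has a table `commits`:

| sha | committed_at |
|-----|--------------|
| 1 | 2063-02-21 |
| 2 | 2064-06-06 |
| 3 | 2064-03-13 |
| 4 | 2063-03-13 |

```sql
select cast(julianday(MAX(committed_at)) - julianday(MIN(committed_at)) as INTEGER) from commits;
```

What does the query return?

471

MIN = 2063-02-21, MAX = 2064-06-06.
7 days remain in February 2063 after the 21st (28 − 21).
Full months from March 2063 through May 2064 contribute their day counts.
Then 6 days into June 2064.
Total: 7 + 31 + 30 + 31 + 30 + 31 + 31 + 30 + 31 + 30 + 31 + 31 + 29 + 31 + 30 + 31 + 6 = 471.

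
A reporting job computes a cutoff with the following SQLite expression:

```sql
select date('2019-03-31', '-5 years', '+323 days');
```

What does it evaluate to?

2015-02-17

Adding -5 years to 2019-03-31 gives 2014-03-31.
Applying '+323 days' to 2014-03-31: counting 323 days forward gives 2015-02-17.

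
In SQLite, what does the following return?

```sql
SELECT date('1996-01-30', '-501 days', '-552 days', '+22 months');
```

1995-01-13

Applying '-501 days' to 1996-01-30: counting 501 days back gives 1994-09-16.
Applying '-552 days' to 1994-09-16: counting 552 days back gives 1993-03-13.
Adding +22 months to 1993-03-13 gives 1995-01-13.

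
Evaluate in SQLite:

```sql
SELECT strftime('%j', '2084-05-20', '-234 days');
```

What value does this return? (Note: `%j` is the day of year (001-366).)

First apply '-234 days': 2084-05-20 → 2083-09-29.
Day-of-year for 2083-09-29: days since 2083-01-01 inclusive = 272, zero-padded to 272.

272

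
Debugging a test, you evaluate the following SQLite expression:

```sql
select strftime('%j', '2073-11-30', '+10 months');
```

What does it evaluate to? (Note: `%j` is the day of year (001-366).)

First apply '+10 months': 2073-11-30 → 2074-09-30.
Day-of-year for 2074-09-30: days since 2074-01-01 inclusive = 273, zero-padded to 273.

273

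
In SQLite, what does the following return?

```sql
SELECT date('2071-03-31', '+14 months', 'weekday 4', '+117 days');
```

2072-09-27

Adding +14 months to 2071-03-31 gives 2072-05-31.
`weekday 4` advances to the next Thursday; 2072-05-31 is a Tuesday, so it moves forward to 2072-06-02.
Applying '+117 days' to 2072-06-02: counting 117 days forward gives 2072-09-27.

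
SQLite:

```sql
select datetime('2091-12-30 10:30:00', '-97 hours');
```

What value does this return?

-97 hours from 2091-12-30 10:30:00 is 2091-12-26 09:30:00 (crosses midnight).

2091-12-26 09:30:00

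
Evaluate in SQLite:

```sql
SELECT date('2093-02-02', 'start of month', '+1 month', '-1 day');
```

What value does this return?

2093-02-28

`start of month` rewinds 2093-02-02 to 2093-02-01.
Adding +1 month to 2093-02-01 gives 2093-03-01.
Going back 1 day from 2093-03-01 reaches 2093-02-28 (last day of February, 28 days).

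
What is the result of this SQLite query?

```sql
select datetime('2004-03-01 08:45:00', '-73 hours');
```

2004-02-27 07:45:00

-73 hours from 2004-03-01 08:45:00 is 2004-02-27 07:45:00 (crosses midnight).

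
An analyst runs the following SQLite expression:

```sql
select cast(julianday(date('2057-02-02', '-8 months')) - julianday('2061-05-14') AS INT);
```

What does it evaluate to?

Adding -8 months to 2057-02-02 gives 2056-06-02.
28 days remain in June 2056 after the 2nd (30 − 2).
Full months from July 2056 through April 2061 contribute their day counts.
Then 14 days into May 2061.
Total: 28 + 31 + 31 + 30 + 31 + 30 + 31 + 31 + 28 + 31 + 30 + 31 + 30 + 31 + 31 + 30 + 31 + 30 + 31 + 31 + 28 + 31 + 30 + 31 + 30 + 31 + 31 + 30 + 31 + 30 + 31 + 31 + 28 + 31 + 30 + 31 + 30 + 31 + 31 + 30 + 31 + 30 + 31 + 31 + 29 + 31 + 30 + 31 + 30 + 31 + 31 + 30 + 31 + 30 + 31 + 31 + 28 + 31 + 30 + 14 = 1807.
The subtraction is earlier − later, so the result is −1807 → -1807.

-1807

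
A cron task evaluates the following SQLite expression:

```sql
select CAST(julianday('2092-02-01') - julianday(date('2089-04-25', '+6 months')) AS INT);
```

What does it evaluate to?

829

Adding +6 months to 2089-04-25 gives 2089-10-25.
6 days remain in October 2089 after the 25th (31 − 25).
Full months from November 2089 through January 2092 contribute their day counts.
Then 1 day into February 2092.
Total: 6 + 30 + 31 + 31 + 28 + 31 + 30 + 31 + 30 + 31 + 31 + 30 + 31 + 30 + 31 + 31 + 28 + 31 + 30 + 31 + 30 + 31 + 31 + 30 + 31 + 30 + 31 + 31 + 1 = 829.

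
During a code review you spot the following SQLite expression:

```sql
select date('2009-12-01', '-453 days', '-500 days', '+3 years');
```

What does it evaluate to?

2010-04-23

Applying '-453 days' to 2009-12-01: counting 453 days back gives 2008-09-04.
Applying '-500 days' to 2008-09-04: counting 500 days back gives 2007-04-23.
Adding +3 years to 2007-04-23 gives 2010-04-23.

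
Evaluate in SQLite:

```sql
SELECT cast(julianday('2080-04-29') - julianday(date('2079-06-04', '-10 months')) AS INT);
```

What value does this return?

Adding -10 months to 2079-06-04 gives 2078-08-04.
27 days remain in August 2078 after the 4th (31 − 4).
Full months from September 2078 through March 2080 contribute their day counts.
Then 29 days into April 2080.
Total: 27 + 30 + 31 + 30 + 31 + 31 + 28 + 31 + 30 + 31 + 30 + 31 + 31 + 30 + 31 + 30 + 31 + 31 + 29 + 31 + 29 = 634.

634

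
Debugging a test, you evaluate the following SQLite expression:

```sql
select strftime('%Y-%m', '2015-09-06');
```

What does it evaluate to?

`%Y-%m` extracts the year-month: 2015-09.

2015-09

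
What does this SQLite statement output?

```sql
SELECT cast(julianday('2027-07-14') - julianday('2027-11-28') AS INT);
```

17 days remain in July 2027 after the 14th (31 − 14).
August 2027: 31 days.
September 2027: 30 days.
October 2027: 31 days.
Then 28 days into November 2027.
Total: 17 + 31 + 30 + 31 + 28 = 137.
The subtraction is earlier − later, so the result is −137 → -137.

-137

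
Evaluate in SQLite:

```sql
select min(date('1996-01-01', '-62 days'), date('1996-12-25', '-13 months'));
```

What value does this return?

1995-10-31

date('1996-01-01', '-62 days') → 1995-10-31.
date('1996-12-25', '-13 months') → 1995-11-25.
Earlier of the two is 1995-10-31.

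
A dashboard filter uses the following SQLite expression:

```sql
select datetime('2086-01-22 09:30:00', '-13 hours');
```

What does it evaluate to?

2086-01-21 20:30:00

-13 hours from 2086-01-22 09:30:00 is 2086-01-21 20:30:00 (crosses midnight).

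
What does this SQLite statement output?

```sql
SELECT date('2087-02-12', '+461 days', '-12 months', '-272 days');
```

2086-08-19

Applying '+461 days' to 2087-02-12: counting 461 days forward gives 2088-05-18.
Adding -12 months to 2088-05-18 gives 2087-05-18.
Applying '-272 days' to 2087-05-18: counting 272 days back gives 2086-08-19.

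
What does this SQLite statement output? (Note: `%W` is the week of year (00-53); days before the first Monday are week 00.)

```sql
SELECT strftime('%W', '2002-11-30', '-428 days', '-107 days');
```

24

First apply '-428 days', '-107 days': 2002-11-30 → 2001-06-13.
2001-06-13 is a Wednesday. SQLite's %W counts Mondays since the year started; the result is 24.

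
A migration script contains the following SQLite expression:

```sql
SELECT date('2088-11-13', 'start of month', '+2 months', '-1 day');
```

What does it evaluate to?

2088-12-31

`start of month` rewinds 2088-11-13 to 2088-11-01.
Adding +2 months to 2088-11-01 gives 2089-01-01.
Going back 1 day from 2089-01-01 reaches 2088-12-31 (last day of December, 31 days).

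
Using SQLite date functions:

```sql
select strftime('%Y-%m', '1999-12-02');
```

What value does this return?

`%Y-%m` extracts the year-month: 1999-12.

1999-12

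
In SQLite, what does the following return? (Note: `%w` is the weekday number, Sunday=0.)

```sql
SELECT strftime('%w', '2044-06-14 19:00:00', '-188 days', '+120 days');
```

First apply '-188 days', '+120 days': 2044-06-14 19:00:00 → 2044-04-07 19:00:00.
2044-04-07 is a Thursday; with Sunday=0 that is 4.

4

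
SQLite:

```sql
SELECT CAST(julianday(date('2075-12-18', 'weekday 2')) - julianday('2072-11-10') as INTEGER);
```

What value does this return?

`weekday 2` advances to the next Tuesday; 2075-12-18 is a Wednesday, so it moves forward to 2075-12-24.
20 days remain in November 2072 after the 10th (30 − 10).
Full months from December 2072 through November 2075 contribute their day counts.
Then 24 days into December 2075.
Total: 20 + 31 + 31 + 28 + 31 + 30 + 31 + 30 + 31 + 31 + 30 + 31 + 30 + 31 + 31 + 28 + 31 + 30 + 31 + 30 + 31 + 31 + 30 + 31 + 30 + 31 + 31 + 28 + 31 + 30 + 31 + 30 + 31 + 31 + 30 + 31 + 30 + 24 = 1139.

1139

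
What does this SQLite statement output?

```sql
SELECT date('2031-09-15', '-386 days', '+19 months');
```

Applying '-386 days' to 2031-09-15: counting 386 days back gives 2030-08-25.
Adding +19 months to 2030-08-25 gives 2032-03-25.

2032-03-25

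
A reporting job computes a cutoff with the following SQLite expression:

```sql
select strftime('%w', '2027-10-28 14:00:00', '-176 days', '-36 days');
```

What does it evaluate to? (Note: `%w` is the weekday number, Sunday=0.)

2

First apply '-176 days', '-36 days': 2027-10-28 14:00:00 → 2027-03-30 14:00:00.
2027-03-30 is a Tuesday; with Sunday=0 that is 2.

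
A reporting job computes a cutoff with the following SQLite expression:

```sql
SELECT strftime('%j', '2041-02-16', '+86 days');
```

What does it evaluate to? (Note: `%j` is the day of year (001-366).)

133

First apply '+86 days': 2041-02-16 → 2041-05-13.
Day-of-year for 2041-05-13: days since 2041-01-01 inclusive = 133, zero-padded to 133.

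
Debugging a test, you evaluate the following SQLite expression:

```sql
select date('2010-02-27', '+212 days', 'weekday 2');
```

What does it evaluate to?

Applying '+212 days' to 2010-02-27: counting 212 days forward gives 2010-09-27.
`weekday 2` advances to the next Tuesday; 2010-09-27 is a Monday, so it moves forward to 2010-09-28.

2010-09-28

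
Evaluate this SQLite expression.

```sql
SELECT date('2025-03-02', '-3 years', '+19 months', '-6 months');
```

2023-04-02

Adding -3 years to 2025-03-02 gives 2022-03-02.
Adding +19 months to 2022-03-02 gives 2023-10-02.
Adding -6 months to 2023-10-02 gives 2023-04-02.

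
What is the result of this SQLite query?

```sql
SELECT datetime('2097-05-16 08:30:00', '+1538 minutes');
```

1538 minutes = 25h 38m; +1538 minutes from 2097-05-16 08:30:00 is 2097-05-17 10:08:00 (crosses midnight).

2097-05-17 10:08:00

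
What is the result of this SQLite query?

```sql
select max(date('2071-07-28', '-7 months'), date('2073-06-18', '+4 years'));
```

2077-06-18

date('2071-07-28', '-7 months') → 2070-12-28.
date('2073-06-18', '+4 years') → 2077-06-18.
Later of the two is 2077-06-18.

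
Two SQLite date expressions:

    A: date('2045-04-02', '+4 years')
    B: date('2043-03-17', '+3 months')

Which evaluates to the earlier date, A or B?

A = 2049-04-02.
B = 2043-06-17.
B is earlier.

B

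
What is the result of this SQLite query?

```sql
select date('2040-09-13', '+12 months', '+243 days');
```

2042-05-14

Adding +12 months to 2040-09-13 gives 2041-09-13.
Applying '+243 days' to 2041-09-13: counting 243 days forward gives 2042-05-14.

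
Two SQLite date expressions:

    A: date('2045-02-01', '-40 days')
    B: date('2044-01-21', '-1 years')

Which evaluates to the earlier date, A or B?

B

A = 2044-12-23.
B = 2043-01-21.
B is earlier.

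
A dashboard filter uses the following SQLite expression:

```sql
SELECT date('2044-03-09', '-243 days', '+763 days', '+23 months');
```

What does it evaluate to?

Applying '-243 days' to 2044-03-09: counting 243 days back gives 2043-07-10.
Applying '+763 days' to 2043-07-10: counting 763 days forward gives 2045-08-11.
Adding +23 months to 2045-08-11 gives 2047-07-11.

2047-07-11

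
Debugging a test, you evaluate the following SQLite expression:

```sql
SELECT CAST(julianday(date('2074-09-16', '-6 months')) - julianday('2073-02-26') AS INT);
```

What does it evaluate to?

Adding -6 months to 2074-09-16 gives 2074-03-16.
2 days remain in February 2073 after the 26th (28 − 26).
Full months from March 2073 through February 2074 contribute their day counts.
Then 16 days into March 2074.
Total: 2 + 31 + 30 + 31 + 30 + 31 + 31 + 30 + 31 + 30 + 31 + 31 + 28 + 16 = 383.

383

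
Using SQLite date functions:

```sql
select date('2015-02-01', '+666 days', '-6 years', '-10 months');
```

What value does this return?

2010-01-28

Applying '+666 days' to 2015-02-01: counting 666 days forward gives 2016-11-28.
Adding -6 years to 2016-11-28 gives 2010-11-28.
Adding -10 months to 2010-11-28 gives 2010-01-28.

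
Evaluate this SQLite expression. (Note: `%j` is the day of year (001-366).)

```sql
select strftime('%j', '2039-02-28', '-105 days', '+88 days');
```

042

First apply '-105 days', '+88 days': 2039-02-28 → 2039-02-11.
Day-of-year for 2039-02-11: days since 2039-01-01 inclusive = 42, zero-padded to 042.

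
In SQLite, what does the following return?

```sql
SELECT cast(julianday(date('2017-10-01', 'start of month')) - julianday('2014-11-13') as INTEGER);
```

`start of month` rewinds 2017-10-01 to 2017-10-01.
17 days remain in November 2014 after the 13th (30 − 13).
Full months from December 2014 through September 2017 contribute their day counts.
Then 1 day into October 2017.
Total: 17 + 31 + 31 + 28 + 31 + 30 + 31 + 30 + 31 + 31 + 30 + 31 + 30 + 31 + 31 + 29 + 31 + 30 + 31 + 30 + 31 + 31 + 30 + 31 + 30 + 31 + 31 + 28 + 31 + 30 + 31 + 30 + 31 + 31 + 30 + 1 = 1053.

1053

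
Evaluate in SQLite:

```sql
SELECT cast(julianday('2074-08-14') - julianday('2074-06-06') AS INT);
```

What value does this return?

24 days remain in June 2074 after the 6th (30 − 6).
July 2074: 31 days.
Then 14 days into August 2074.
Total: 24 + 31 + 14 = 69.

69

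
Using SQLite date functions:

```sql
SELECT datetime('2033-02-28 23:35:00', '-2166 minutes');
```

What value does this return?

2033-02-27 11:29:00

2166 minutes = 36h 6m; -2166 minutes from 2033-02-28 23:35:00 is 2033-02-27 11:29:00 (crosses midnight).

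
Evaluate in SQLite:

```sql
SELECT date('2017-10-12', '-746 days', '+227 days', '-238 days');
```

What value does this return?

Applying '-746 days' to 2017-10-12: counting 746 days back gives 2015-09-27.
Applying '+227 days' to 2015-09-27: counting 227 days forward gives 2016-05-11.
Applying '-238 days' to 2016-05-11: counting 238 days back gives 2015-09-16.

2015-09-16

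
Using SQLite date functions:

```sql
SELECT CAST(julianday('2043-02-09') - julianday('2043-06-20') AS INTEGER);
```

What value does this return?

19 days remain in February 2043 after the 9th (28 − 9).
March 2043: 31 days.
April 2043: 30 days.
May 2043: 31 days.
Then 20 days into June 2043.
Total: 19 + 31 + 30 + 31 + 20 = 131.
The subtraction is earlier − later, so the result is −131 → -131.

-131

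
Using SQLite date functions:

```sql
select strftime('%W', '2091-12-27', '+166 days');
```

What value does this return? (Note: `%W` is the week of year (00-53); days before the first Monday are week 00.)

23

First apply '+166 days': 2091-12-27 → 2092-06-10.
2092-06-10 is a Tuesday. SQLite's %W counts Mondays since the year started; the result is 23.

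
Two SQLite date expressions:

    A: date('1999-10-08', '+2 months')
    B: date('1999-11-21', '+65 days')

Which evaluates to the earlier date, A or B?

A

A = 1999-12-08.
B = 2000-01-25.
A is earlier.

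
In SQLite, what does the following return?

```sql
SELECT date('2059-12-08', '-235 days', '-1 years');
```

Applying '-235 days' to 2059-12-08: counting 235 days back gives 2059-04-17.
Adding -1 year to 2059-04-17 gives 2058-04-17.

2058-04-17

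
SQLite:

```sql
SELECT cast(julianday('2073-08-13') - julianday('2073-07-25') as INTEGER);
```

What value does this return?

19

6 days remain in July 2073 after the 25th (31 − 25).
Then 13 days into August 2073.
Total: 6 + 13 = 19.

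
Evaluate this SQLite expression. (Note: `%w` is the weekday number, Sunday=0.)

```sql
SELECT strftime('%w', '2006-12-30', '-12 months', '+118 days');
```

First apply '-12 months', '+118 days': 2006-12-30 → 2006-04-27.
2006-04-27 is a Thursday; with Sunday=0 that is 4.

4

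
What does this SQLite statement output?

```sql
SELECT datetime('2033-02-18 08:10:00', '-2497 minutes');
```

2497 minutes = 41h 37m; -2497 minutes from 2033-02-18 08:10:00 is 2033-02-16 14:33:00 (crosses midnight).

2033-02-16 14:33:00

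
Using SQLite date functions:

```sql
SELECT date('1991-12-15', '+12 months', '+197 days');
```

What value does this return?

1993-06-30

Adding +12 months to 1991-12-15 gives 1992-12-15.
Applying '+197 days' to 1992-12-15: counting 197 days forward gives 1993-06-30.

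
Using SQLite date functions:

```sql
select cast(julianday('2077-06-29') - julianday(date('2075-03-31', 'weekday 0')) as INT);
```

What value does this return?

`weekday 0` advances to the next Sunday; 2075-03-31 is already a Sunday, so it stays at 2075-03-31.
0 days remain in March 2075 after the 31st (31 − 31).
Full months from April 2075 through May 2077 contribute their day counts.
Then 29 days into June 2077.
Total: 0 + 30 + 31 + 30 + 31 + 31 + 30 + 31 + 30 + 31 + 31 + 29 + 31 + 30 + 31 + 30 + 31 + 31 + 30 + 31 + 30 + 31 + 31 + 28 + 31 + 30 + 31 + 29 = 821.

821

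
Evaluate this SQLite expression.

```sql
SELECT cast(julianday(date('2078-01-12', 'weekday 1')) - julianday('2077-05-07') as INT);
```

255

`weekday 1` advances to the next Monday; 2078-01-12 is a Wednesday, so it moves forward to 2078-01-17.
24 days remain in May 2077 after the 7th (31 − 7).
Full months from June 2077 through December 2077 contribute their day counts.
Then 17 days into January 2078.
Total: 24 + 30 + 31 + 31 + 30 + 31 + 30 + 31 + 17 = 255.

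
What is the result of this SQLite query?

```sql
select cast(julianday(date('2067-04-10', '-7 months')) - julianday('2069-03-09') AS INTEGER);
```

Adding -7 months to 2067-04-10 gives 2066-09-10.
20 days remain in September 2066 after the 10th (30 − 10).
Full months from October 2066 through February 2069 contribute their day counts.
Then 9 days into March 2069.
Total: 20 + 31 + 30 + 31 + 31 + 28 + 31 + 30 + 31 + 30 + 31 + 31 + 30 + 31 + 30 + 31 + 31 + 29 + 31 + 30 + 31 + 30 + 31 + 31 + 30 + 31 + 30 + 31 + 31 + 28 + 9 = 911.
The subtraction is earlier − later, so the result is −911 → -911.

-911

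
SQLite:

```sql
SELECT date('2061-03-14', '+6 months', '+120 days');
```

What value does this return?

2062-01-12

Adding +6 months to 2061-03-14 gives 2061-09-14.
Applying '+120 days' to 2061-09-14: counting 120 days forward gives 2062-01-12.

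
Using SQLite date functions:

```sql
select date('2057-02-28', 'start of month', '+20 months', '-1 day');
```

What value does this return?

`start of month` rewinds 2057-02-28 to 2057-02-01.
Adding +20 months to 2057-02-01 gives 2058-10-01.
Going back 1 day from 2058-10-01 reaches 2058-09-30 (last day of September, 30 days).

2058-09-30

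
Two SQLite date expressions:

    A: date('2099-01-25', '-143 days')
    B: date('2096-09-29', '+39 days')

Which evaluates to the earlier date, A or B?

B

A = 2098-09-04.
B = 2096-11-07.
B is earlier.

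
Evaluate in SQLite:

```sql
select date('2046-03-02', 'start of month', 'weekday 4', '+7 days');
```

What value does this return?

`start of month` rewinds 2046-03-02 to 2046-03-01.
`weekday 4` advances to the next Thursday; 2046-03-01 is already a Thursday, so it stays at 2046-03-01.
Advancing 7 more days within March lands on 2046-03-08.

2046-03-08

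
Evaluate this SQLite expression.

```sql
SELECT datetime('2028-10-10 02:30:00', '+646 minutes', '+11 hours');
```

2028-10-11 00:16:00

646 minutes = 10h 46m; +646 minutes from 2028-10-10 02:30:00 is 2028-10-10 13:16:00.
+11 hours from 2028-10-10 13:16:00 is 2028-10-11 00:16:00 (crosses midnight).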